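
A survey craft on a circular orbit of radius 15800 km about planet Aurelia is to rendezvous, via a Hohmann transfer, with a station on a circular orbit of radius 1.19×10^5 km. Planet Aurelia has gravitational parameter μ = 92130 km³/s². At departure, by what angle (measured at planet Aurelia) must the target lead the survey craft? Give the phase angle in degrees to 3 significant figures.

φ = 103°

The Hohmann ellipse has a_t = (r₁ + r₂)/2 = 67400 km.
Transfer time t = π√(a_t³/μ) = 1.81109×10^5 s.
Target angular speed ω₂ = √(μ/r₂³) = 7.39401×10^-6 rad/s.
Angle swept by the target during transfer: ω₂·t = 1.33912 rad = 76.73°.
Arrival is 180° from departure on the ellipse, so φ = 180° − 76.73° = 103°.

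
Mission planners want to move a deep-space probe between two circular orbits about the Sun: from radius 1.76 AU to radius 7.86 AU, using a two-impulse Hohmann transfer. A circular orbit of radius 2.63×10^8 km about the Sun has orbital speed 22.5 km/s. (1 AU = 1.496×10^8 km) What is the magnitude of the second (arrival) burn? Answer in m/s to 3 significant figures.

From the circular-orbit relation v² = μ/r at r = 2.63×10^8 km: μ = v²r = (22.5)² × 2.63×10^8 = 1.33144×10^11 km³/s².
In km: r₁ = 1.76 × 1.496×10^8 = 2.63296×10^8 km; r₂ = 7.86 × 1.496×10^8 = 1.175856×10^9 km.
Transfer-ellipse semi-major axis a_t = (r₁ + r₂)/2 = (2.63296×10^8 + 1.175856×10^9)/2 = 7.19576×10^8 km.
Circular speed at r = 1.175856×10^9 km: v_c = √(μ/r) = 10.641 km/s.
Transfer-orbit speed at the same r (vis-viva, a = a_t): v_t = √[μ(2/r − 1/a_t)] = 6.4368 km/s.
Δv₂ = |v_t − v_c| = |6.4368 − 10.641| = 4.204 km/s.

Δv₂ = 4200 m/s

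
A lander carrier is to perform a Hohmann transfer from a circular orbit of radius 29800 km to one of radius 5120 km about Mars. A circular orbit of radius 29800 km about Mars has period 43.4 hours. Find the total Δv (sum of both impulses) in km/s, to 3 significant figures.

From Kepler's third law T² = 4π²r³/μ at r = 29800 km, T = 43.4 hours = 43.4 × 3600 s = 1.5624×10^5 s: μ = 4π²r³/T² = 42798.1 km³/s².
The Hohmann ellipse has a_t = (r₁ + r₂)/2 = 17460 km.
Circular speed at r₁: v₁ = √(μ/r₁) = √(42798.1/29800) = 1.1984 km/s.
On the transfer ellipse at r₁, vis-viva gives v_a = √[μ(2/r₁ − 1/a_t)] = 0.64896 km/s.
First burn Δv₁ = |v_a − v₁| = 0.5494 km/s.
At r₂, v₂ = √(μ/r₂) = 2.8912 km/s.
Transfer-orbit speed at r₂: v_p = √[μ(2/r₂ − 1/a_t)] = 3.7771 km/s.
Second burn Δv₂ = |v₂ − v_p| = 0.8859 km/s.
Total Δv = Δv₁ + Δv₂ = 1.435 km/s.

Δv = 1.44 km/s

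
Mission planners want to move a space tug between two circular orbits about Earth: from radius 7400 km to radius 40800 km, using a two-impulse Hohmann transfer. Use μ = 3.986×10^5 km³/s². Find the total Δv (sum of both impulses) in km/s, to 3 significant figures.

Δv = 3.60 km/s

Semi-major axis of the transfer orbit: a_t = (7400 + 40800)/2 = 24100 km.
At r₁ the circular-orbit speed is v₁ = √(μ/r₁) = 7.339 km/s.
Transfer-orbit speed at r₁ (v² = μ(2/r − 1/a)): v_p = √[μ(2/r₁ − 1/a_t)] = 9.549 km/s.
First burn Δv₁ = |v_p − v₁| = 2.210 km/s.
Circular speed at r₂: v₂ = √(μ/r₂) = 3.126 km/s.
Transfer-orbit speed at r₂: v_a = √[μ(2/r₂ − 1/a_t)] = 1.732 km/s.
Second burn Δv₂ = |v₂ − v_a| = 1.394 km/s.
Total Δv = Δv₁ + Δv₂ = 3.604 km/s.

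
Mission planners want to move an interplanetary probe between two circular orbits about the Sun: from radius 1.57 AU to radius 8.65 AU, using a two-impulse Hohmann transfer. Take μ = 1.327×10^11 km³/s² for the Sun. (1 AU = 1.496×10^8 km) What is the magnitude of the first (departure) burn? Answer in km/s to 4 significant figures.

In km: r₁ = 1.57 × 1.496×10^8 = 2.34872×10^8 km; r₂ = 8.65 × 1.496×10^8 = 1.29404×10^9 km.
The Hohmann ellipse has a_t = (r₁ + r₂)/2 = 7.64456×10^8 km.
Circular speed at r = 2.34872×10^8 km: v_c = √(μ/r) = 23.7695 km/s.
Transfer-orbit speed at the same r (vis-viva, a = a_t): v_t = √[μ(2/r − 1/a_t)] = 30.9256 km/s.
Δv₁ = |v_t − v_c| = |30.9256 − 23.7695| = 7.156 km/s.

Δv₁ = 7.156 km/s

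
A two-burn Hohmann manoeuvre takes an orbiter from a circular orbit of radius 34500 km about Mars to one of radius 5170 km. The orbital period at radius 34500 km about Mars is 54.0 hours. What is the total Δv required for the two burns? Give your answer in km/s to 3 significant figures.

Δv = 1.46 km/s

From Kepler's third law T² = 4π²r³/μ at r = 34500 km, T = 54.0 hours = 54.0 × 3600 s = 1.944×10^5 s: μ = 4π²r³/T² = 42896.8 km³/s².
Transfer-ellipse semi-major axis a_t = (r₁ + r₂)/2 = (34500 + 5170)/2 = 19835 km.
Circular speed at r₁: v₁ = √(μ/r₁) = √(42896.8/34500) = 1.1151 km/s.
On the transfer ellipse at r₁, v² = μ(2/r − 1/a) gives v_a = √[μ(2/r₁ − 1/a_t)] = 0.56929 km/s.
First burn Δv₁ = |v_a − v₁| = 0.5458 km/s.
Circular speed at r₂: v₂ = √(μ/r₂) = 2.8805 km/s.
Transfer-orbit speed at r₂: v_p = √[μ(2/r₂ − 1/a_t)] = 3.7989 km/s.
Second burn Δv₂ = |v₂ − v_p| = 0.9184 km/s.
Δv = Δv₁ + Δv₂ = 0.5458 + 0.9184 = 1.464 km/s.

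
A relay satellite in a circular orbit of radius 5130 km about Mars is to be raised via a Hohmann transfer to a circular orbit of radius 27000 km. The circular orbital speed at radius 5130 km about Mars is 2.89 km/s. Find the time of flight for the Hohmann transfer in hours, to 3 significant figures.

t = 8.58 hours

From the circular-orbit relation v² = μ/r at r = 5130 km: μ = v²r = (2.89)² × 5130 = 42846.3 km³/s².
The Hohmann ellipse has a_t = (r₁ + r₂)/2 = 16065 km.
Transfer time t = π√(a_t³/μ) = π√((16065)³ / 42846.3) = 30900 s.
Converting: 30900 s ÷ 3600 s/hour = 8.58 hours.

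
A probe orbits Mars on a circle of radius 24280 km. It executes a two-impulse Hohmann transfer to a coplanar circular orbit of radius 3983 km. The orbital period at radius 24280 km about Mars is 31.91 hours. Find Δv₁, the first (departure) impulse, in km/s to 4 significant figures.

Δv₁ = 0.6230 km/s

From Kepler's third law T² = 4π²r³/μ at r = 24280 km, T = 31.91 hours = 31.91 × 3600 s = 1.14876×10^5 s: μ = 4π²r³/T² = 42820.1 km³/s².
The Hohmann ellipse has a_t = (r₁ + r₂)/2 = 14131.5 km.
On the circular orbit at r = 24280 km, v_c = √(μ/r) = 1.328 km/s.
Vis-viva on the transfer ellipse at r = 24280 km gives v_t = √[μ(2/r − 1/a_t)] = 0.7050 km/s.
Δv₁ = |v_t − v_c| = |0.7050 − 1.328| = 0.6230 km/s.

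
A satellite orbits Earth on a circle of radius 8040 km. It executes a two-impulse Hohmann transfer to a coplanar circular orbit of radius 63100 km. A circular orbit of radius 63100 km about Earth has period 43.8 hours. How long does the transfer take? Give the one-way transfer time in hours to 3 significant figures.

t = 9.27 hours

From Kepler's third law T² = 4π²r³/μ at r = 63100 km, T = 43.8 hours = 43.8 × 3600 s = 1.5768×10^5 s: μ = 4π²r³/T² = 3.98928×10^5 km³/s².
The Hohmann ellipse has a_t = (r₁ + r₂)/2 = 35570 km.
By Kepler's third law the transfer-orbit period is T = 2π√(a_t³/μ), so t = T/2 = 33370 s.
Converting: 33370 s ÷ 3600 s/hour = 9.27 hours.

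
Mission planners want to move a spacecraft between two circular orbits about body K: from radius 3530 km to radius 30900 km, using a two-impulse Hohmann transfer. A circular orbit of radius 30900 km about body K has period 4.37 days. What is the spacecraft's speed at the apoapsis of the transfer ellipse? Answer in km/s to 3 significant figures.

v = 0.233 km/s

From Kepler's third law T² = 4π²r³/μ at r = 30900 km, T = 4.37 days = 4.37 × 86400 s = 3.77568×10^5 s: μ = 4π²r³/T² = 8170.43 km³/s².
Semi-major axis of the transfer orbit: a_t = (3530 + 30900)/2 = 17215 km.
The apoapsis of the transfer ellipse is at r = 30900 km.
Applying v² = μ(2/r − 1/a_t): v = 0.2329 km/s.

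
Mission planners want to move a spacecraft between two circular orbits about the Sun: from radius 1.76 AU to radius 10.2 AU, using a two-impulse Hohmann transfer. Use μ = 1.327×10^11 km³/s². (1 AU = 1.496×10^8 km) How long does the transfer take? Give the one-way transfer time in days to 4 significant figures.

t = 2671 days

In km: r₁ = 1.76 × 1.496×10^8 = 2.63296×10^8 km; r₂ = 10.2 × 1.496×10^8 = 1.52592×10^9 km.
Semi-major axis of the transfer orbit: a_t = (2.63296×10^8 + 1.52592×10^9)/2 = 8.94608×10^8 km.
By Kepler's third law the transfer-orbit period is T = 2π√(a_t³/μ), so t = T/2 = 2.308×10^8 s.
Converting: 2.308×10^8 s ÷ 86400 s/day = 2671 days.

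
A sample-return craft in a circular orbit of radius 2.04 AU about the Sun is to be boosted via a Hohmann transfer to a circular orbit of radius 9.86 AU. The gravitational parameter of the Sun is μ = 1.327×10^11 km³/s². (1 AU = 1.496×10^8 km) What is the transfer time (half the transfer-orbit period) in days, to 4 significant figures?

t = 2651 days

In km: r₁ = 2.04 × 1.496×10^8 = 3.05184×10^8 km; r₂ = 9.86 × 1.496×10^8 = 1.475056×10^9 km.
Transfer-ellipse semi-major axis a_t = (r₁ + r₂)/2 = (3.05184×10^8 + 1.475056×10^9)/2 = 8.9012×10^8 km.
Transfer time t = π√(a_t³/μ) = π√((8.9012×10^8)³ / 1.327×10^11) = 2.2903×10^8 s.
Converting: 2.2903×10^8 s ÷ 86400 s/day = 2651 days.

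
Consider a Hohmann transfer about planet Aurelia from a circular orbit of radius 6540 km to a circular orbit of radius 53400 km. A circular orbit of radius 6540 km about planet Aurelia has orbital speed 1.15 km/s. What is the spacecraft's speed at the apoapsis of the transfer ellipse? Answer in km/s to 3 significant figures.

From the circular-orbit relation v² = μ/r at r = 6540 km: μ = v²r = (1.15)² × 6540 = 8649.15 km³/s².
Semi-major axis of the transfer orbit: a_t = (6540 + 53400)/2 = 29970 km.
At apoapsis, r = 53400 km.
From the vis-viva equation, v = √[μ(2/r − 1/a_t)] = 0.1880 km/s.

v = 0.188 km/s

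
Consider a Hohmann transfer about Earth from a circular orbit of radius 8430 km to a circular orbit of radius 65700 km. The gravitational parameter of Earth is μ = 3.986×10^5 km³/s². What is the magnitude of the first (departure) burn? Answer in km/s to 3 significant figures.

Δv₁ = 2.28 km/s

Semi-major axis of the transfer orbit: a_t = (8430 + 65700)/2 = 37065 km.
Circular speed at r = 8430 km: v_c = √(μ/r) = 6.876 km/s.
Transfer-orbit speed at the same r (vis-viva, a = a_t): v_t = √[μ(2/r − 1/a_t)] = 9.155 km/s.
Δv₁ = |v_t − v_c| = |9.155 − 6.876| = 2.279 km/s.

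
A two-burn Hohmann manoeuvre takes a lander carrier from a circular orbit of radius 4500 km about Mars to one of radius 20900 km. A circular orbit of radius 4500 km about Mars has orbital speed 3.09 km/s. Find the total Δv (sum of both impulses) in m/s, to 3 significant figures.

From the circular-orbit relation v² = μ/r at r = 4500 km: μ = v²r = (3.09)² × 4500 = 42966.4 km³/s².
The Hohmann ellipse has a_t = (r₁ + r₂)/2 = 12700 km.
Circular speed at r₁: v₁ = √(μ/r₁) = √(42966.4/4500) = 3.090 km/s.
On the transfer ellipse at r₁, vis-viva gives v_p = √[μ(2/r₁ − 1/a_t)] = 3.964 km/s.
First burn Δv₁ = |v_p − v₁| = 0.8740 km/s.
Circular speed at r₂: v₂ = √(μ/r₂) = 1.4338 km/s.
Transfer-orbit speed at r₂: v_a = √[μ(2/r₂ − 1/a_t)] = 0.85349 km/s.
Second burn Δv₂ = |v₂ − v_a| = 0.5803 km/s.
Δv = Δv₁ + Δv₂ = 0.8740 + 0.5803 = 1.454 km/s.

Δv = 1450 m/s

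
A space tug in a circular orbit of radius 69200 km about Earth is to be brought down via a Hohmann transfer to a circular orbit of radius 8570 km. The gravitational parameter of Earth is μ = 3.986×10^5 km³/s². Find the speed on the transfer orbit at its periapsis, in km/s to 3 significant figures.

Semi-major axis of the transfer orbit: a_t = (69200 + 8570)/2 = 38885 km.
The periapsis of the transfer ellipse is at r = 8570 km.
From the vis-viva equation, v = √[μ(2/r − 1/a_t)] = 9.098 km/s.

v = 9.10 km/s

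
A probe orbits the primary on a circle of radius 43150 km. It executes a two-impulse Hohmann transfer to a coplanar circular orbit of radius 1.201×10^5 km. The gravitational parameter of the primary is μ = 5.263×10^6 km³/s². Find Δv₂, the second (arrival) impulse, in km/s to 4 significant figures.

Δv₂ = 1.807 km/s

The Hohmann ellipse has a_t = (r₁ + r₂)/2 = 81625 km.
On the circular orbit at r = 1.201×10^5 km, v_c = √(μ/r) = 6.620 km/s.
Transfer-orbit speed at the same r (vis-viva, a = a_t): v_t = √[μ(2/r − 1/a_t)] = 4.813 km/s.
Δv₂ = |v_t − v_c| = |4.813 − 6.620| = 1.807 km/s.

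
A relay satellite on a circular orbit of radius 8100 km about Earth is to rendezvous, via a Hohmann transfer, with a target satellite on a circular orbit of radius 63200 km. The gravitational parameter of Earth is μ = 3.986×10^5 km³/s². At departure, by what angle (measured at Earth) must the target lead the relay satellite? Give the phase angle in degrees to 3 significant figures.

φ = 104°

The Hohmann ellipse has a_t = (r₁ + r₂)/2 = 35650 km.
Transfer time t = π√(a_t³/μ) = 33490 s.
Target angular speed ω₂ = √(μ/r₂³) = 3.974×10^-5 rad/s.
Angle swept by the target during transfer: ω₂·t = 1.331 rad = 76.26°.
Arrival is 180° from departure on the ellipse, so φ = 180° − 76.26° = 104°.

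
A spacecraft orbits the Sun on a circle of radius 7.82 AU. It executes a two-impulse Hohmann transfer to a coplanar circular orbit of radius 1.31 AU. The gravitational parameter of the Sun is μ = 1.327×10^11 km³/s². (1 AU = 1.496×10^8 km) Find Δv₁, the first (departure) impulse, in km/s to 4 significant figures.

Δv₁ = 4.945 km/s

In km: r₁ = 7.82 × 1.496×10^8 = 1.169872×10^9 km; r₂ = 1.31 × 1.496×10^8 = 1.95976×10^8 km.
Transfer-ellipse semi-major axis a_t = (r₁ + r₂)/2 = (1.169872×10^9 + 1.95976×10^8)/2 = 6.82924×10^8 km.
On the circular orbit at r = 1.169872×10^9 km, v_c = √(μ/r) = 10.65 km/s.
Transfer-orbit speed at the same r (vis-viva, a = a_t): v_t = √[μ(2/r − 1/a_t)] = 5.705 km/s.
Δv₁ = |v_t − v_c| = |5.705 − 10.65| = 4.945 km/s.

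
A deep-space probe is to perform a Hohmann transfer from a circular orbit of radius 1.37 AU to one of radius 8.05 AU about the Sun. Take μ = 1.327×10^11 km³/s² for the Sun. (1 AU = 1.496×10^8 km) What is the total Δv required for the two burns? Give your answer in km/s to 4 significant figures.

Δv = 12.66 km/s

In km: r₁ = 1.37 × 1.496×10^8 = 2.04952×10^8 km; r₂ = 8.05 × 1.496×10^8 = 1.20428×10^9 km.
The Hohmann ellipse has a_t = (r₁ + r₂)/2 = 7.04616×10^8 km.
At r₁ the circular-orbit speed is v₁ = √(μ/r₁) = 25.45 km/s.
On the transfer ellipse at r₁, vis-viva gives v_p = √[μ(2/r₁ − 1/a_t)] = 33.27 km/s.
First burn Δv₁ = |v_p − v₁| = 7.820 km/s.
At r₂, v₂ = √(μ/r₂) = 10.497 km/s.
Transfer-orbit speed at r₂: v_a = √[μ(2/r₂ − 1/a_t)] = 5.6614 km/s.
Second burn Δv₂ = |v₂ − v_a| = 4.836 km/s.
Δv = Δv₁ + Δv₂ = 7.820 + 4.836 = 12.66 km/s.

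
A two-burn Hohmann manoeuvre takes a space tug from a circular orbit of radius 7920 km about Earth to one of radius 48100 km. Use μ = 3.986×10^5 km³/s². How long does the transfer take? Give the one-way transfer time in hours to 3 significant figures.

Semi-major axis of the transfer orbit: a_t = (7920 + 48100)/2 = 28010 km.
Half the transfer-orbit period gives t = π√(a_t³/μ) = 23330 s.
Converting: 23330 s ÷ 3600 s/hour = 6.48 hours.

t = 6.48 hours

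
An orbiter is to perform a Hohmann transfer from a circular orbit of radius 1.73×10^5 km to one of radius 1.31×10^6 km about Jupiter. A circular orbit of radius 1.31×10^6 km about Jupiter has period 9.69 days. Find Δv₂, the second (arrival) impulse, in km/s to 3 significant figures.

From Kepler's third law T² = 4π²r³/μ at r = 1.31×10^6 km, T = 9.69 days = 9.69 × 86400 s = 8.37216×10^5 s: μ = 4π²r³/T² = 1.26619×10^8 km³/s².
The Hohmann ellipse has a_t = (r₁ + r₂)/2 = 7.415×10^5 km.
On the circular orbit at r = 1.310×10^6 km, v_c = √(μ/r) = 9.8314 km/s.
Vis-viva on the transfer ellipse at r = 1.310×10^6 km gives v_t = √[μ(2/r − 1/a_t)] = 4.7488 km/s.
Δv₂ = |v_t − v_c| = |4.7488 − 9.8314| = 5.083 km/s.

Δv₂ = 5.08 km/s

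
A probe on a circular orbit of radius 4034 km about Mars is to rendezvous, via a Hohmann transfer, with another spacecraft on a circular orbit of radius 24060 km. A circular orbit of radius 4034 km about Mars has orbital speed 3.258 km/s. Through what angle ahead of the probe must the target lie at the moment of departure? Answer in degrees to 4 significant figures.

φ = 99.70°

From the circular-orbit relation v² = μ/r at r = 4034 km: μ = v²r = (3.258)² × 4034 = 42819.2 km³/s².
Transfer-ellipse semi-major axis a_t = (r₁ + r₂)/2 = (4034 + 24060)/2 = 14047 km.
The half-period of the transfer ellipse is t = π√(a_t³/μ) = 25276 s.
Target angular speed ω₂ = √(μ/r₂³) = 5.5447×10^-5 rad/s.
Angle swept by the target during transfer: ω₂·t = 1.4015 rad = 80.30°.
The probe traverses 180° on the transfer ellipse, so the target must lead by 180° − 80.30° = 99.70°.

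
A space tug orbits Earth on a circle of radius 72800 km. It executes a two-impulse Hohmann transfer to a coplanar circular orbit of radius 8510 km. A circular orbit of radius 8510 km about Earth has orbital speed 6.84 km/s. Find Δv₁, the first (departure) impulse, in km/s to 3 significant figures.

From the circular-orbit relation v² = μ/r at r = 8510 km: μ = v²r = (6.84)² × 8510 = 3.98145×10^5 km³/s².
Transfer-ellipse semi-major axis a_t = (r₁ + r₂)/2 = (72800 + 8510)/2 = 40655 km.
Circular speed at r = 72800 km: v_c = √(μ/r) = 2.339 km/s.
Transfer-orbit speed at the same r (vis-viva, a = a_t): v_t = √[μ(2/r − 1/a_t)] = 1.070 km/s.
Δv₁ = |v_t − v_c| = |1.070 − 2.339| = 1.269 km/s.

Δv₁ = 1.27 km/s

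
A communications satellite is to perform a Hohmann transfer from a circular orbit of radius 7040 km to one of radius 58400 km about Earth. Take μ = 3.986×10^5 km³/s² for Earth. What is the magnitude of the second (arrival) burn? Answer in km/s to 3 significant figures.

Δv₂ = 1.40 km/s

Semi-major axis of the transfer orbit: a_t = (7040 + 58400)/2 = 32720 km.
On the circular orbit at r = 58400 km, v_c = √(μ/r) = 2.613 km/s.
Transfer-orbit speed at the same r (vis-viva, a = a_t): v_t = √[μ(2/r − 1/a_t)] = 1.212 km/s.
Δv₂ = |v_t − v_c| = |1.212 − 2.613| = 1.401 km/s.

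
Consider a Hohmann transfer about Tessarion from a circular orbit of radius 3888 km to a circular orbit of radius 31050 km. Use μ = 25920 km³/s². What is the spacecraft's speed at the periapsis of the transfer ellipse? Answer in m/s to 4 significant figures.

Transfer-ellipse semi-major axis a_t = (r₁ + r₂)/2 = (3888 + 31050)/2 = 17469 km.
The periapsis of the transfer ellipse is at r = 3888 km.
From the vis-viva equation, v = √[μ(2/r − 1/a_t)] = 3.442 km/s.

v = 3442 m/s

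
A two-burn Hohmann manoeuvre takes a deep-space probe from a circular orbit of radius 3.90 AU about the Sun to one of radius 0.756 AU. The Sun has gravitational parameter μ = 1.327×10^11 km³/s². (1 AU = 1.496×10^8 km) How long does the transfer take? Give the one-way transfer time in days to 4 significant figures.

t = 648.7 days

In km: r₁ = 3.90 × 1.496×10^8 = 5.8344×10^8 km; r₂ = 0.756 × 1.496×10^8 = 1.130976×10^8 km.
Semi-major axis of the transfer orbit: a_t = (5.8344×10^8 + 1.130976×10^8)/2 = 3.482688×10^8 km.
Transfer time t = π√(a_t³/μ) = π√((3.482688×10^8)³ / 1.327×10^11) = 5.605×10^7 s.
Converting: 5.605×10^7 s ÷ 86400 s/day = 648.7 days.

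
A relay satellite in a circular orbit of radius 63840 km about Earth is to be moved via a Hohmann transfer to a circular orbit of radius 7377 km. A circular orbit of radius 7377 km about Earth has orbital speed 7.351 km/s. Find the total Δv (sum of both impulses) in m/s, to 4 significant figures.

Δv = 3853 m/s

From the circular-orbit relation v² = μ/r at r = 7377 km: μ = v²r = (7.351)² × 7377 = 3.98632×10^5 km³/s².
Transfer-ellipse semi-major axis a_t = (r₁ + r₂)/2 = (63840 + 7377)/2 = 35608.5 km.
Circular speed at r₁: v₁ = √(μ/r₁) = √(3.98632×10^5/63840) = 2.4988 km/s.
Transfer-orbit speed at r₁ (vis-viva equation): v_a = √[μ(2/r₁ − 1/a_t)] = 1.1374 km/s.
First burn Δv₁ = |v_a − v₁| = 1.361 km/s.
Circular speed at r₂: v₂ = √(μ/r₂) = 7.351 km/s.
Transfer-orbit speed at r₂: v_p = √[μ(2/r₂ − 1/a_t)] = 9.843 km/s.
Second burn Δv₂ = |v₂ − v_p| = 2.492 km/s.
Total Δv = Δv₁ + Δv₂ = 3.853 km/s.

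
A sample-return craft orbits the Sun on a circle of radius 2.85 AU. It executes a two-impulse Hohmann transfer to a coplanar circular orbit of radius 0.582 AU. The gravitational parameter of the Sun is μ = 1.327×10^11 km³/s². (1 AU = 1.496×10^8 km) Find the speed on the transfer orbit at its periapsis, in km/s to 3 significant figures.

In km: r₁ = 2.85 × 1.496×10^8 = 4.2636×10^8 km; r₂ = 0.582 × 1.496×10^8 = 8.70672×10^7 km.
The Hohmann ellipse has a_t = (r₁ + r₂)/2 = 2.567136×10^8 km.
The periapsis of the transfer ellipse is at r = 8.70672×10^7 km.
From the vis-viva equation, v = √[μ(2/r − 1/a_t)] = 50.31 km/s.

v = 50.3 km/s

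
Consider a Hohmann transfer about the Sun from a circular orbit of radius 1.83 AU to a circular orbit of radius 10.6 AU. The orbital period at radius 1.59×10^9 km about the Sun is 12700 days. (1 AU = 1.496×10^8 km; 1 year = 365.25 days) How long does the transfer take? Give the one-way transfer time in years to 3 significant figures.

From Kepler's third law T² = 4π²r³/μ at r = 1.59×10^9 km, T = 12700 days = 12700 × 86400 s = 1.09728×10^9 s: μ = 4π²r³/T² = 1.31800×10^11 km³/s².
In km: r₁ = 1.83 × 1.496×10^8 = 2.73768×10^8 km; r₂ = 10.6 × 1.496×10^8 = 1.58576×10^9 km.
Transfer-ellipse semi-major axis a_t = (r₁ + r₂)/2 = (2.73768×10^8 + 1.58576×10^9)/2 = 9.29764×10^8 km.
Half the transfer-orbit period gives t = π√(a_t³/μ) = 2.453×10^8 s.
Converting: 2.453×10^8 s ÷ 3.15576×10^7 s/year (365.25 × 86400) = 7.77 years.

t = 7.77 years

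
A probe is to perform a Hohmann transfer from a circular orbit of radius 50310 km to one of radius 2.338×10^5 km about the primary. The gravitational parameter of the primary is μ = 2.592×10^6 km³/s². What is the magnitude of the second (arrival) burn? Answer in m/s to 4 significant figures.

Δv₂ = 1348 m/s

Transfer-ellipse semi-major axis a_t = (r₁ + r₂)/2 = (50310 + 2.338×10^5)/2 = 1.42055×10^5 km.
On the circular orbit at r = 2.338×10^5 km, v_c = √(μ/r) = 3.330 km/s.
Vis-viva on the transfer ellipse at r = 2.338×10^5 km gives v_t = √[μ(2/r − 1/a_t)] = 1.982 km/s.
Δv₂ = |v_t − v_c| = |1.982 − 3.330| = 1.348 km/s.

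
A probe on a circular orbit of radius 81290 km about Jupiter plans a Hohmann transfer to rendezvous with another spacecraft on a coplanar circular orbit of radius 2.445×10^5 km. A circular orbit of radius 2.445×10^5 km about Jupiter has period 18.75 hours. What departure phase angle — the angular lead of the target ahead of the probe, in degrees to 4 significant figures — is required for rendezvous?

φ = 82.12°

From Kepler's third law T² = 4π²r³/μ at r = 2.445×10^5 km, T = 18.75 hours = 18.75 × 3600 s = 67500 s: μ = 4π²r³/T² = 1.26645×10^8 km³/s².
Transfer-ellipse semi-major axis a_t = (r₁ + r₂)/2 = (81290 + 2.445×10^5)/2 = 1.62895×10^5 km.
Transfer time t = π√(a_t³/μ) = 18353 s.
Target angular speed ω₂ = √(μ/r₂³) = 9.3084×10^-5 rad/s.
Angle swept by the target during transfer: ω₂·t = 1.7084 rad = 97.88°.
Arrival is 180° from departure on the ellipse, so φ = 180° − 97.88° = 82.12°.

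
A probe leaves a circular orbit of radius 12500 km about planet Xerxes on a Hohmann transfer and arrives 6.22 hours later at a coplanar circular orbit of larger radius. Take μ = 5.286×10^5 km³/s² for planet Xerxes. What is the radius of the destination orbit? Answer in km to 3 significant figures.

Transfer time t = 6.22 hours = 22392 s, and t = π√(a_t³/μ).
So a_t = (μ t²/π²)^(1/3) = (5.286×10^5 × (22392)² / π²)^(1/3) = 29946 km.
Since a_t = (r₁ + r₂)/2, r₂ = 2a_t − r₁ = 2×29946 − 12500 = 47392 km.

r₂ = 47400 km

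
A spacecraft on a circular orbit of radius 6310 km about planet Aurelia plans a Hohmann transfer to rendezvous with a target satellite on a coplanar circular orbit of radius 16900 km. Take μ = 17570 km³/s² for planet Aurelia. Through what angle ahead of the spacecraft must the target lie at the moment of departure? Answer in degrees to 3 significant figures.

φ = 77.6°

The Hohmann ellipse has a_t = (r₁ + r₂)/2 = 11605 km.
Transfer time t = π√(a_t³/μ) = 29630 s.
The target's mean motion on its circular orbit is ω₂ = √(μ/r₂³) = 6.033×10^-5 rad/s.
Angle swept by the target during transfer: ω₂·t = 1.788 rad = 102.4°.
The spacecraft traverses 180° on the transfer ellipse, so the target must lead by 180° − 102.4° = 77.6°.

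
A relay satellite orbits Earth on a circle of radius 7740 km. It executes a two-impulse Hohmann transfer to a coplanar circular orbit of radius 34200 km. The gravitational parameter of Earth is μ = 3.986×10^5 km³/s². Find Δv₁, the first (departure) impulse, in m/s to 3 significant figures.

Δv₁ = 1990 m/s

The Hohmann ellipse has a_t = (r₁ + r₂)/2 = 20970 km.
Circular speed at r = 7740 km: v_c = √(μ/r) = 7.1763 km/s.
Vis-viva on the transfer ellipse at r = 7740 km gives v_t = √[μ(2/r − 1/a_t)] = 9.1646 km/s.
Δv₁ = |v_t − v_c| = |9.1646 − 7.1763| = 1.988 km/s.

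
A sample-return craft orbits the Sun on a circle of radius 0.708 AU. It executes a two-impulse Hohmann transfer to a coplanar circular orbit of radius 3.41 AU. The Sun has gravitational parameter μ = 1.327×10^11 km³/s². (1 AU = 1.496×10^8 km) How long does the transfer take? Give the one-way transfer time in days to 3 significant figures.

In km: r₁ = 0.708 × 1.496×10^8 = 1.059168×10^8 km; r₂ = 3.41 × 1.496×10^8 = 5.10136×10^8 km.
Transfer-ellipse semi-major axis a_t = (r₁ + r₂)/2 = (1.059168×10^8 + 5.10136×10^8)/2 = 3.080264×10^8 km.
By Kepler's third law the transfer-orbit period is T = 2π√(a_t³/μ), so t = T/2 = 4.662×10^7 s.
Converting: 4.662×10^7 s ÷ 86400 s/day = 540 days.

t = 540 days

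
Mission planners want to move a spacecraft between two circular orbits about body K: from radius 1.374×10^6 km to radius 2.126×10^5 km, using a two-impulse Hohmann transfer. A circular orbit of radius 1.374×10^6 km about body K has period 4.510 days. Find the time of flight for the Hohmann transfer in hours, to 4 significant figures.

t = 23.74 hours

From Kepler's third law T² = 4π²r³/μ at r = 1.374×10^6 km, T = 4.510 days = 4.510 × 86400 s = 3.89664×10^5 s: μ = 4π²r³/T² = 6.74434×10^8 km³/s².
Transfer-ellipse semi-major axis a_t = (r₁ + r₂)/2 = (1.374×10^6 + 2.126×10^5)/2 = 7.933×10^5 km.
Transfer time t = π√(a_t³/μ) = π√((7.933×10^5)³ / 6.74434×10^8) = 85470 s.
Converting: 85470 s ÷ 3600 s/hour = 23.74 hours.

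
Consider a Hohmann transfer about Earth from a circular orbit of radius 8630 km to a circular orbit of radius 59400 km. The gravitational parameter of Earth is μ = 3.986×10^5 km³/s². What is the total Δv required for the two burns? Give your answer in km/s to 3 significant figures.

Semi-major axis of the transfer orbit: a_t = (8630 + 59400)/2 = 34015 km.
Circular speed at r₁: v₁ = √(μ/r₁) = √(3.986×10^5/8630) = 6.79615 km/s.
Transfer-orbit speed at r₁ (vis-viva equation): v_p = √[μ(2/r₁ − 1/a_t)] = 8.98093 km/s.
First burn Δv₁ = |v_p − v₁| = 2.1848 km/s.
At r₂, v₂ = √(μ/r₂) = 2.590451 km/s.
Transfer-orbit speed at r₂: v_a = √[μ(2/r₂ − 1/a_t)] = 1.304805 km/s.
Second burn Δv₂ = |v₂ − v_a| = 1.2856 km/s.
Total Δv = Δv₁ + Δv₂ = 3.470 km/s.

Δv = 3.47 km/s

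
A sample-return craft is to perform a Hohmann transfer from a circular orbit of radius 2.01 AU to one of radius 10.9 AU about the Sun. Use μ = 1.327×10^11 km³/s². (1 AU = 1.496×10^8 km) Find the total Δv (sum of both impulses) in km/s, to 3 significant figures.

In km: r₁ = 2.01 × 1.496×10^8 = 3.00696×10^8 km; r₂ = 10.9 × 1.496×10^8 = 1.63064×10^9 km.
The Hohmann ellipse has a_t = (r₁ + r₂)/2 = 9.65668×10^8 km.
At r₁ the circular-orbit speed is v₁ = √(μ/r₁) = 21.007 km/s.
On the transfer ellipse at r₁, v² = μ(2/r − 1/a) gives v_p = √[μ(2/r₁ − 1/a_t)] = 27.298 km/s.
First burn Δv₁ = |v_p − v₁| = 6.291 km/s.
At r₂, v₂ = √(μ/r₂) = 9.021 km/s.
Transfer-orbit speed at r₂: v_a = √[μ(2/r₂ − 1/a_t)] = 5.034 km/s.
Second burn Δv₂ = |v₂ − v_a| = 3.987 km/s.
Total Δv = Δv₁ + Δv₂ = 10.28 km/s.

Δv = 10.3 km/s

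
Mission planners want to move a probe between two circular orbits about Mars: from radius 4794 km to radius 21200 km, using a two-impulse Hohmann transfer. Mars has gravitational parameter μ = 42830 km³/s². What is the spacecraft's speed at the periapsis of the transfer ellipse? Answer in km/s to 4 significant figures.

v = 3.817 km/s

Transfer-ellipse semi-major axis a_t = (r₁ + r₂)/2 = (4794 + 21200)/2 = 12997 km.
The periapsis of the transfer ellipse is at r = 4794 km.
From the vis-viva equation, v = √[μ(2/r − 1/a_t)] = 3.817 km/s.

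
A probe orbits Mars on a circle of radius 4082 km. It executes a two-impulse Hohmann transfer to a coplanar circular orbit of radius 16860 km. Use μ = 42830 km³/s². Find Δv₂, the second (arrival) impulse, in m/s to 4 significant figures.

Δv₂ = 598.7 m/s

The Hohmann ellipse has a_t = (r₁ + r₂)/2 = 10471 km.
Circular speed at r = 16860 km: v_c = √(μ/r) = 1.59384 km/s.
Transfer-orbit speed at the same r (vis-viva, a = a_t): v_t = √[μ(2/r − 1/a_t)] = 0.995148 km/s.
Δv₂ = |v_t − v_c| = |0.995148 − 1.59384| = 0.5987 km/s.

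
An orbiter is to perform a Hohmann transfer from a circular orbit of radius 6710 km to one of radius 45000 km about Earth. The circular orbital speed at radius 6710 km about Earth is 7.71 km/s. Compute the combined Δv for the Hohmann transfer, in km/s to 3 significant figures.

Δv = 3.92 km/s

From the circular-orbit relation v² = μ/r at r = 6710 km: μ = v²r = (7.71)² × 6710 = 3.98870×10^5 km³/s².
Transfer-ellipse semi-major axis a_t = (r₁ + r₂)/2 = (6710 + 45000)/2 = 25855 km.
At r₁ the circular-orbit speed is v₁ = √(μ/r₁) = 7.71000 km/s.
Transfer-orbit speed at r₁ (vis-viva equation): v_p = √[μ(2/r₁ − 1/a_t)] = 10.1716 km/s.
First burn Δv₁ = |v_p − v₁| = 2.4616 km/s.
Circular speed at r₂: v₂ = √(μ/r₂) = 2.9772 km/s.
Transfer-orbit speed at r₂: v_a = √[μ(2/r₂ − 1/a_t)] = 1.5167 km/s.
Second burn Δv₂ = |v₂ − v_a| = 1.4605 km/s.
Δv = Δv₁ + Δv₂ = 2.4616 + 1.4605 = 3.922 km/s.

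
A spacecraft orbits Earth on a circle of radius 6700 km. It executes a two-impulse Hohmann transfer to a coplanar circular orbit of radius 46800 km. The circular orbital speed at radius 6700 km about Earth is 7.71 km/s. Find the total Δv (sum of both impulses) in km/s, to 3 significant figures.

From the circular-orbit relation v² = μ/r at r = 6700 km: μ = v²r = (7.71)² × 6700 = 3.98275×10^5 km³/s².
Semi-major axis of the transfer orbit: a_t = (6700 + 46800)/2 = 26750 km.
Circular speed at r₁: v₁ = √(μ/r₁) = √(3.98275×10^5/6700) = 7.7100 km/s.
On the transfer ellipse at r₁, v² = μ(2/r − 1/a) gives v_p = √[μ(2/r₁ − 1/a_t)] = 10.198 km/s.
First burn Δv₁ = |v_p − v₁| = 2.488 km/s.
At r₂, v₂ = √(μ/r₂) = 2.917 km/s.
Transfer-orbit speed at r₂: v_a = √[μ(2/r₂ − 1/a_t)] = 1.460 km/s.
Second burn Δv₂ = |v₂ − v_a| = 1.457 km/s.
Total Δv = Δv₁ + Δv₂ = 3.945 km/s.

Δv = 3.95 km/s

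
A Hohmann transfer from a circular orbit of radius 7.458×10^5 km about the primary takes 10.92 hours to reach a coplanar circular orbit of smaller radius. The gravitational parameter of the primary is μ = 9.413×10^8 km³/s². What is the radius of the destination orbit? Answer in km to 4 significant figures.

r₂ = 3.107×10^5 km

Transfer time t = 10.92 hours = 39312 s, and t = π√(a_t³/μ).
So a_t = (μ t²/π²)^(1/3) = (9.413×10^8 × (39312)² / π²)^(1/3) = 5.2823×10^5 km.
Since a_t = (r₁ + r₂)/2, r₂ = 2a_t − r₁ = 2×5.2823×10^5 − 7.458×10^5 = 3.1066×10^5 km.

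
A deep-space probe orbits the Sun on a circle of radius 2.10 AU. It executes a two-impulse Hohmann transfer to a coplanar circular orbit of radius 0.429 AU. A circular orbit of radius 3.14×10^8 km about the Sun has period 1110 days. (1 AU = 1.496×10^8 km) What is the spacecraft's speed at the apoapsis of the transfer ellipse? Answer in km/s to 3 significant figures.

From Kepler's third law T² = 4π²r³/μ at r = 3.14×10^8 km, T = 1110 days = 1110 × 86400 s = 9.5904×10^7 s: μ = 4π²r³/T² = 1.32885×10^11 km³/s².
In km: r₁ = 2.10 × 1.496×10^8 = 3.1416×10^8 km; r₂ = 0.429 × 1.496×10^8 = 6.41784×10^7 km.
The Hohmann ellipse has a_t = (r₁ + r₂)/2 = 1.891692×10^8 km.
The apoapsis of the transfer ellipse is at r = 3.1416×10^8 km.
From the vis-viva equation, v = √[μ(2/r − 1/a_t)] = 11.98 km/s.

v = 12.0 km/s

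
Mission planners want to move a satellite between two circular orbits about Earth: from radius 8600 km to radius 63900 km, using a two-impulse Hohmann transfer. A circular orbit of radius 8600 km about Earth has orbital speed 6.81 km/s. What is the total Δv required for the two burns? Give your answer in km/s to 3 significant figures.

Δv = 3.51 km/s

From the circular-orbit relation v² = μ/r at r = 8600 km: μ = v²r = (6.81)² × 8600 = 3.98834×10^5 km³/s².
Semi-major axis of the transfer orbit: a_t = (8600 + 63900)/2 = 36250 km.
At r₁ the circular-orbit speed is v₁ = √(μ/r₁) = 6.810 km/s.
Transfer-orbit speed at r₁ (vis-viva equation): v_p = √[μ(2/r₁ − 1/a_t)] = 9.042 km/s.
First burn Δv₁ = |v_p − v₁| = 2.232 km/s.
Circular speed at r₂: v₂ = √(μ/r₂) = 2.498 km/s.
Transfer-orbit speed at r₂: v_a = √[μ(2/r₂ − 1/a_t)] = 1.217 km/s.
Second burn Δv₂ = |v₂ − v_a| = 1.281 km/s.
Total Δv = Δv₁ + Δv₂ = 3.513 km/s.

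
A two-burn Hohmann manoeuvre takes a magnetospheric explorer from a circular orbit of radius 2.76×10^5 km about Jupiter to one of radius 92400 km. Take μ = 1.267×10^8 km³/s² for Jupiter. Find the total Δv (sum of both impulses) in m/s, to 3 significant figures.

Transfer-ellipse semi-major axis a_t = (r₁ + r₂)/2 = (2.760×10^5 + 92400)/2 = 1.842×10^5 km.
Circular speed at r₁: v₁ = √(μ/r₁) = √(1.267×10^8/2.760×10^5) = 21.426 km/s.
Transfer-orbit speed at r₁ (vis-viva equation): v_a = √[μ(2/r₁ − 1/a_t)] = 15.175 km/s.
First burn Δv₁ = |v_a − v₁| = 6.251 km/s.
Circular speed at r₂: v₂ = √(μ/r₂) = 37.030 km/s.
Transfer-orbit speed at r₂: v_p = √[μ(2/r₂ − 1/a_t)] = 45.328 km/s.
Second burn Δv₂ = |v₂ − v_p| = 8.298 km/s.
Δv = Δv₁ + Δv₂ = 6.251 + 8.298 = 14.55 km/s.

Δv = 14500 m/s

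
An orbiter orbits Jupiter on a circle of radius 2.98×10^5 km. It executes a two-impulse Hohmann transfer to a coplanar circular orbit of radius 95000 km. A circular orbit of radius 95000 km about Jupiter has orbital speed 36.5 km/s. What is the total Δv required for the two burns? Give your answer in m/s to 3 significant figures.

From the circular-orbit relation v² = μ/r at r = 95000 km: μ = v²r = (36.5)² × 95000 = 1.26564×10^8 km³/s².
Transfer-ellipse semi-major axis a_t = (r₁ + r₂)/2 = (2.980×10^5 + 95000)/2 = 1.965×10^5 km.
At r₁ the circular-orbit speed is v₁ = √(μ/r₁) = 20.6085 km/s.
Transfer-orbit speed at r₁ (vis-viva equation): v_a = √[μ(2/r₁ − 1/a_t)] = 14.3294 km/s.
First burn Δv₁ = |v_a − v₁| = 6.279 km/s.
Circular speed at r₂: v₂ = √(μ/r₂) = 36.500 km/s.
Transfer-orbit speed at r₂: v_p = √[μ(2/r₂ − 1/a_t)] = 44.949 km/s.
Second burn Δv₂ = |v₂ − v_p| = 8.449 km/s.
Δv = Δv₁ + Δv₂ = 6.279 + 8.449 = 14.73 km/s.

Δv = 14700 m/s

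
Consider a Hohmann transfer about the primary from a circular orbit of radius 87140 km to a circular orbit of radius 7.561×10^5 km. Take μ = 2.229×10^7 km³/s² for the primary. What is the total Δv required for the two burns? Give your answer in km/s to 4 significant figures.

Semi-major axis of the transfer orbit: a_t = (87140 + 7.561×10^5)/2 = 4.2162×10^5 km.
Circular speed at r₁: v₁ = √(μ/r₁) = √(2.229×10^7/87140) = 15.994 km/s.
Transfer-orbit speed at r₁ (vis-viva equation): v_p = √[μ(2/r₁ − 1/a_t)] = 21.418 km/s.
First burn Δv₁ = |v_p − v₁| = 5.424 km/s.
Circular speed at r₂: v₂ = √(μ/r₂) = 5.4296 km/s.
Transfer-orbit speed at r₂: v_a = √[μ(2/r₂ − 1/a_t)] = 2.4684 km/s.
Second burn Δv₂ = |v₂ − v_a| = 2.961 km/s.
Δv = Δv₁ + Δv₂ = 5.424 + 2.961 = 8.385 km/s.

Δv = 8.385 km/s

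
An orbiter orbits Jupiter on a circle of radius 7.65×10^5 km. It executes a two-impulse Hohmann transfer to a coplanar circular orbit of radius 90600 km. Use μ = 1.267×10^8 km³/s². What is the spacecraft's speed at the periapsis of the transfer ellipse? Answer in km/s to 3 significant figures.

Semi-major axis of the transfer orbit: a_t = (7.650×10^5 + 90600)/2 = 4.278×10^5 km.
The periapsis of the transfer ellipse is at r = 90600 km.
Vis-viva: v = √[μ(2/r − 1/a_t)] = √[1.267×10^8 × (2/90600 − 1/4.278×10^5)] = 50.01 km/s.

v = 50.0 km/s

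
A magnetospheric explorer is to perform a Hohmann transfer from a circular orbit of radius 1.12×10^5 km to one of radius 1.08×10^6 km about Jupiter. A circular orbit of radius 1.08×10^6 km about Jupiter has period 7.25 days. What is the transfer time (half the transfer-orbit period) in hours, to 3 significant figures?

From Kepler's third law T² = 4π²r³/μ at r = 1.08×10^6 km, T = 7.25 days = 7.25 × 86400 s = 6.264×10^5 s: μ = 4π²r³/T² = 1.26744×10^8 km³/s².
Transfer-ellipse semi-major axis a_t = (r₁ + r₂)/2 = (1.120×10^5 + 1.080×10^6)/2 = 5.960×10^5 km.
Half the transfer-orbit period gives t = π√(a_t³/μ) = 1.284×10^5 s.
Converting: 1.284×10^5 s ÷ 3600 s/hour = 35.7 hours.

t = 35.7 hours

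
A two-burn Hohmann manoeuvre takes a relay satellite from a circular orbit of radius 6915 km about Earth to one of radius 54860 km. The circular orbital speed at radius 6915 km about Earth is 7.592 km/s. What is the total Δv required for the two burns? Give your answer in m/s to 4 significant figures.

Δv = 3946 m/s

From the circular-orbit relation v² = μ/r at r = 6915 km: μ = v²r = (7.592)² × 6915 = 3.98570×10^5 km³/s².
Semi-major axis of the transfer orbit: a_t = (6915 + 54860)/2 = 30887.5 km.
At r₁ the circular-orbit speed is v₁ = √(μ/r₁) = 7.5920 km/s.
Transfer-orbit speed at r₁ (vis-viva): v_p = √[μ(2/r₁ − 1/a_t)] = 10.118 km/s.
First burn Δv₁ = |v_p − v₁| = 2.526 km/s.
At r₂, v₂ = √(μ/r₂) = 2.695 km/s.
Transfer-orbit speed at r₂: v_a = √[μ(2/r₂ − 1/a_t)] = 1.275 km/s.
Second burn Δv₂ = |v₂ − v_a| = 1.420 km/s.
Total Δv = Δv₁ + Δv₂ = 3.946 km/s.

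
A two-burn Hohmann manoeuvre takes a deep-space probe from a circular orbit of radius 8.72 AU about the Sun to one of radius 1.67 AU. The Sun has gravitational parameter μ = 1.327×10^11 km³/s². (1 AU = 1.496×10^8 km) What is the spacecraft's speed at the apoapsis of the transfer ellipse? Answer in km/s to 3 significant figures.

In km: r₁ = 8.72 × 1.496×10^8 = 1.304512×10^9 km; r₂ = 1.67 × 1.496×10^8 = 2.49832×10^8 km.
The Hohmann ellipse has a_t = (r₁ + r₂)/2 = 7.77172×10^8 km.
At apoapsis, r = 1.304512×10^9 km.
From the vis-viva equation, v = √[μ(2/r − 1/a_t)] = 5.718 km/s.

v = 5.72 km/s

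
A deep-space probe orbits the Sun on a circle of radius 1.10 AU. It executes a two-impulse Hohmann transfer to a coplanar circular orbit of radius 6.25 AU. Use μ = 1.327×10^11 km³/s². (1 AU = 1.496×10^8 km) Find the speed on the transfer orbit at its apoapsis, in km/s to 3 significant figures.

In km: r₁ = 1.10 × 1.496×10^8 = 1.6456×10^8 km; r₂ = 6.25 × 1.496×10^8 = 9.350×10^8 km.
Transfer-ellipse semi-major axis a_t = (r₁ + r₂)/2 = (1.6456×10^8 + 9.350×10^8)/2 = 5.4978×10^8 km.
At apoapsis, r = 9.350×10^8 km.
Vis-viva: v = √[μ(2/r − 1/a_t)] = √[1.327×10^11 × (2/9.350×10^8 − 1/5.4978×10^8)] = 6.518 km/s.

v = 6.52 km/s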